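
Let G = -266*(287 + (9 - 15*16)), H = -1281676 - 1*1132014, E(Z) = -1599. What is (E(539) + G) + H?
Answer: -2430185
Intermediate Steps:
H = -2413690 (H = -1281676 - 1132014 = -2413690)
G = -14896 (G = -266*(287 + (9 - 240)) = -266*(287 - 231) = -266*56 = -14896)
(E(539) + G) + H = (-1599 - 14896) - 2413690 = -16495 - 2413690 = -2430185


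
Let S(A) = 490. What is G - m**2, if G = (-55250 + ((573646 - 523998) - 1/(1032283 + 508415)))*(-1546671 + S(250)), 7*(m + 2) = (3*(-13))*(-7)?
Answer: 13345070944572095/1540698 ≈ 8.6617e+9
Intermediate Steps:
m = 37 (m = -2 + ((3*(-13))*(-7))/7 = -2 + (-39*(-7))/7 = -2 + (1/7)*273 = -2 + 39 = 37)
G = 13345073053787657/1540698 (G = (-55250 + ((573646 - 523998) - 1/(1032283 + 508415)))*(-1546671 + 490) = (-55250 + (49648 - 1/1540698))*(-1546181) = (-55250 + 76492574303/1540698)*(-1546181) = -8630990197/1540698*(-1546181) = 13345073053787657/1540698 ≈ 8.6617e+9)
G - m**2 = 13345073053787657/1540698 - 1*37**2 = 13345073053787657/1540698 - 1*1369 = 13345073053787657/1540698 - 1369 = 13345070944572095/1540698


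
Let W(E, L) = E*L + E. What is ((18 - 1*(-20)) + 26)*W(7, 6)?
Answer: 3136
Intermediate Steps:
W(E, L) = E + E*L
((18 - 1*(-20)) + 26)*W(7, 6) = ((18 - 1*(-20)) + 26)*(7*(1 + 6)) = ((18 + 20) + 26)*(7*7) = (38 + 26)*49 = 64*49 = 3136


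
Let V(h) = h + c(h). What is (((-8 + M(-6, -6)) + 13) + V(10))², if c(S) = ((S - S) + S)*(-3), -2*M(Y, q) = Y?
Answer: 144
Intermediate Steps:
M(Y, q) = -Y/2
c(S) = -3*S (c(S) = (0 + S)*(-3) = S*(-3) = -3*S)
V(h) = -2*h (V(h) = h - 3*h = -2*h)
(((-8 + M(-6, -6)) + 13) + V(10))² = (((-8 - ½*(-6)) + 13) - 2*10)² = (((-8 + 3) + 13) - 20)² = ((-5 + 13) - 20)² = (8 - 20)² = (-12)² = 144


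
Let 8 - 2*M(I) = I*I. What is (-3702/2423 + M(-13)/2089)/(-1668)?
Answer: 15857059/16885654392 ≈ 0.00093908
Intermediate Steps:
M(I) = 4 - I²/2 (M(I) = 4 - I*I/2 = 4 - I²/2)
(-3702/2423 + M(-13)/2089)/(-1668) = (-3702/2423 + (4 - ½*(-13)²)/2089)/(-1668) = (-3702*1/2423 + (4 - ½*169)*(1/2089))*(-1/1668) = (-3702/2423 + (4 - 169/2)*(1/2089))*(-1/1668) = (-3702/2423 - 161/2*1/2089)*(-1/1668) = (-3702/2423 - 161/4178)*(-1/1668) = -15857059/10123294*(-1/1668) = 15857059/16885654392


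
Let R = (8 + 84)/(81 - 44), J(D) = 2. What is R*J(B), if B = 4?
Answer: 184/37 ≈ 4.9730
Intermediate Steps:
R = 92/37 ≈ 2.4865
R*J(B) = (92/37)*2 = 184/37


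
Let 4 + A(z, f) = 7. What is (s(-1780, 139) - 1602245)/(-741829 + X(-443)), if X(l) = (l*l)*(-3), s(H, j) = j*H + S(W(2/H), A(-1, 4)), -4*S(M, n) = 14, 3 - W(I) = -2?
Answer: 3699337/2661152 ≈ 1.3901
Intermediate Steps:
A(z, f) = 3 (A(z, f) = -4 + 7 = 3)
W(I) = 5 (W(I) = 3 - 1*(-2) = 3 + 2 = 5)
S(M, n) = -7/2 (S(M, n) = -1/4*14 = -7/2)
s(H, j) = -7/2 + H*j (s(H, j) = j*H - 7/2 = H*j - 7/2 = -7/2 + H*j)
X(l) = -3*l**2 (X(l) = l**2*(-3) = -3*l**2)
(s(-1780, 139) - 1602245)/(-741829 + X(-443)) = ((-7/2 - 1780*139) - 1602245)/(-741829 - 3*(-443)**2) = ((-7/2 - 247420) - 1602245)/(-741829 - 3*196249) = (-494847/2 - 1602245)/(-741829 - 588747) = -3699337/2/(-1330576) = -3699337/2*(-1/1330576) = 3699337/2661152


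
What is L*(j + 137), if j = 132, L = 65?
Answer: 17485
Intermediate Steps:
L*(j + 137) = 65*(132 + 137) = 65*269 = 17485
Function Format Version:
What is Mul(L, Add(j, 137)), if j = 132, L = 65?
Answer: 17485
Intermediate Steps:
Mul(L, Add(j, 137)) = Mul(65, Add(132, 137)) = Mul(65, 269) = 17485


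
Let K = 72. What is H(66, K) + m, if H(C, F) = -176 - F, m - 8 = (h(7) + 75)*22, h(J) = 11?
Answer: 1652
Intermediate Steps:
m = 1900 (m = 8 + (11 + 75)*22 = 8 + 86*22 = 8 + 1892 = 1900)
H(66, K) + m = (-176 - 1*72) + 1900 = (-176 - 72) + 1900 = -248 + 1900 = 1652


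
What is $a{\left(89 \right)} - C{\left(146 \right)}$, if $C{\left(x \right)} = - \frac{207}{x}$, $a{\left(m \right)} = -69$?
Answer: $- \frac{9867}{146} \approx -67.582$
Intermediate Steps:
$a{\left(89 \right)} - C{\left(146 \right)} = -69 - - \frac{207}{146} = -69 + \frac{207}{146} = - \frac{9867}{146}$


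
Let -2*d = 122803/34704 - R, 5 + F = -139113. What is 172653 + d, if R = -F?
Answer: 16811327693/69408 ≈ 2.4221e+5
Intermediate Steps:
F = -139118 (F = -5 - 139113 = -139118)
R = 139118 (R = -1*(-139118) = 139118)
d = 4827828269/69408 (d = -(122803/34704 - 1*139118)/2 = -(122803*(1/34704) - 139118)/2 = -(122803/34704 - 139118)/2 = -½*(-4827828269/34704) = 4827828269/69408 ≈ 69557.)
172653 + d = 172653 + 4827828269/69408 = 16811327693/69408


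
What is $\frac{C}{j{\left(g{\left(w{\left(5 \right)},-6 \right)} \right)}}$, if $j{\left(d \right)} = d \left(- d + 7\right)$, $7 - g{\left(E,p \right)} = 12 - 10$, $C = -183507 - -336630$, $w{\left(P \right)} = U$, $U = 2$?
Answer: $\frac{153123}{10} \approx 15312.0$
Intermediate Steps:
$w{\left(P \right)} = 2$
$C = 153123$ ($C = -183507 + 336630 = 153123$)
$g{\left(E,p \right)} = 5$ ($g{\left(E,p \right)} = 7 - \left(12 - 10\right) = 7 - 2 = 5$)
$j{\left(d \right)} = d \left(7 - d\right)$
$\frac{C}{j{\left(g{\left(w{\left(5 \right)},-6 \right)} \right)}} = \frac{153123}{5 \left(7 - 5\right)} = \frac{153123}{5 \cdot 2} = \frac{153123}{10}$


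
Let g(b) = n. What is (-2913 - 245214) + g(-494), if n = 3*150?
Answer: -247677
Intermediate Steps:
n = 450
g(b) = 450
(-2913 - 245214) + g(-494) = (-2913 - 245214) + 450 = -248127 + 450 = -247677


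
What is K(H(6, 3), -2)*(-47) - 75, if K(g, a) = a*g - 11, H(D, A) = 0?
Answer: 442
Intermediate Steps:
K(g, a) = -11 + a*g
K(H(6, 3), -2)*(-47) - 75 = (-11 - 2*0)*(-47) - 75 = (-11 + 0)*(-47) - 75 = -11*(-47) - 75 = 517 - 75 = 442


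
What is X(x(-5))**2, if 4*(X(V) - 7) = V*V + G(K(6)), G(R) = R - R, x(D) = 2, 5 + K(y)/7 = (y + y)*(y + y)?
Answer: 64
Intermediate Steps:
K(y) = -35 + 28*y**2 (K(y) = -35 + 7*((y + y)*(y + y)) = -35 + 7*((2*y)*(2*y)) = -35 + 7*(4*y**2) = -35 + 28*y**2)
G(R) = 0
X(V) = 7 + V**2/4 (X(V) = 7 + (V*V + 0)/4 = 7 + (V**2 + 0)/4 = 7 + V**2/4)
X(x(-5))**2 = (7 + (1/4)*2**2)**2 = (7 + (1/4)*4)**2 = (7 + 1)**2 = 8**2 = 64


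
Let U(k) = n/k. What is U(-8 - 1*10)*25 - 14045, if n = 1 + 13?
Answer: -126580/9 ≈ -14064.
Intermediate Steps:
n = 14
U(k) = 14/k
U(-8 - 1*10)*25 - 14045 = (14/(-8 - 1*10))*25 - 14045 = (14/(-8 - 10))*25 - 14045 = (14/(-18))*25 - 14045 = (14*(-1/18))*25 - 14045 = -7/9*25 - 14045 = -175/9 - 14045 = -126580/9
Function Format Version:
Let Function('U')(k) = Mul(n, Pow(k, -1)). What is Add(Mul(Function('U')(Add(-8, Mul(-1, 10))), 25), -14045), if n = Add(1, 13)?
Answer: Rational(-126580, 9) ≈ -14064.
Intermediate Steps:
n = 14
Function('U')(k) = Mul(14, Pow(k, -1))
Add(Mul(Function('U')(Add(-8, Mul(-1, 10))), 25), -14045) = Add(Mul(Mul(14, Pow(Add(-8, Mul(-1, 10)), -1)), 25), -14045) = Add(Mul(Mul(14, Pow(Add(-8, -10), -1)), 25), -14045) = Add(Mul(Mul(14, Pow(-18, -1)), 25), -14045) = Add(Mul(Mul(14, Rational(-1, 18)), 25), -14045) = Add(Mul(Rational(-7, 9), 25), -14045) = Add(Rational(-175, 9), -14045) = Rational(-126580, 9)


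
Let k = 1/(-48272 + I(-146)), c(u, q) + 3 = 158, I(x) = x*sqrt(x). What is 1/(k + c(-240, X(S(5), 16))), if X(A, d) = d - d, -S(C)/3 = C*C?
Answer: 361661160328/56057472368681 - 146*I*sqrt(146)/56057472368681 ≈ 0.0064516 - 3.147e-11*I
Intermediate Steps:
S(C) = -3*C**2 (S(C) = -3*C*C = -3*C**2)
X(A, d) = 0
I(x) = x**(3/2)
c(u, q) = 155 (c(u, q) = -3 + 158 = 155)
k = 1/(-48272 - 146*I*sqrt(146)) (k = 1/(-48272 + (-146)**(3/2)) = 1/(-48272 - 146*I*sqrt(146)) ≈ -2.0688e-5 + 7.5606e-7*I)
1/(k + c(-240, X(S(5), 16))) = 1/(I/(2*(-24136*I + 73*sqrt(146))) + 155) = 1/(155 + I/(2*(-24136*I + 73*sqrt(146))))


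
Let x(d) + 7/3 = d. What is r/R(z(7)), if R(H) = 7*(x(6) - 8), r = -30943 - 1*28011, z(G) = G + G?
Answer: 25266/13 ≈ 1943.5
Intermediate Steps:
z(G) = 2*G
x(d) = -7/3 + d
r = -58954 (r = -30943 - 28011 = -58954)
R(H) = -91/3 (R(H) = 7*((-7/3 + 6) - 8) = 7*(11/3 - 8) = 7*(-13/3) = -91/3)
r/R(z(7)) = -58954/(-91/3) = -58954*(-3/91) = 25266/13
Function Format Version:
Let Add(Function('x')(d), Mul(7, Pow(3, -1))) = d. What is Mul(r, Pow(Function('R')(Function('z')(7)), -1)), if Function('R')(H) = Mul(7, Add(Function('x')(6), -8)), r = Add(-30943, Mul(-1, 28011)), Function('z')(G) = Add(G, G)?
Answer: Rational(25266, 13) ≈ 1943.5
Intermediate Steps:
Function('z')(G) = Mul(2, G)
Function('x')(d) = Add(Rational(-7, 3), d)
r = -58954 (r = Add(-30943, -28011) = -58954)
Function('R')(H) = Rational(-91, 3) (Function('R')(H) = Mul(7, Add(Add(Rational(-7, 3), 6), -8)) = Mul(7, Add(Rational(11, 3), -8)) = Mul(7, Rational(-13, 3)) = Rational(-91, 3))
Mul(r, Pow(Function('R')(Function('z')(7)), -1)) = Mul(-58954, Pow(Rational(-91, 3), -1)) = Mul(-58954, Rational(-3, 91)) = Rational(25266, 13)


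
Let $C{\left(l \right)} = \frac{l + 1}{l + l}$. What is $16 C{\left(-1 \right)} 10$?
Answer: $0$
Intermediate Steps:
$C{\left(l \right)} = \frac{1 + l}{2 l}$
$16 C{\left(-1 \right)} 10 = 16 \frac{1 - 1}{2 \left(-1\right)} 10 = 16 \cdot \frac{1}{2} \left(-1\right) 0 \cdot 10 = 16 \cdot 0 \cdot 10 = 0 \cdot 10 = 0$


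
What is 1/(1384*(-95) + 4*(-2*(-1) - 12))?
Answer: -1/131520 ≈ -7.6034e-6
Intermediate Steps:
1/(1384*(-95) + 4*(-2*(-1) - 12)) = 1/(-131480 + 4*(2 - 12)) = 1/(-131480 + 4*(-10)) = 1/(-131480 - 40) = 1/(-131520) = -1/131520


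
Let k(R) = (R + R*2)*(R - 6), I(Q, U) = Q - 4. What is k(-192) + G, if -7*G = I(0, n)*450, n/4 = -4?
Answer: 800136/7 ≈ 1.1431e+5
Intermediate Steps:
n = -16 (n = 4*(-4) = -16)
I(Q, U) = -4 + Q
G = 1800/7 (G = -(-4 + 0)*450/7 = -(-4)*450/7 = -1/7*(-1800) = 1800/7 ≈ 257.14)
k(R) = 3*R*(-6 + R) (k(R) = (R + 2*R)*(-6 + R) = (3*R)*(-6 + R) = 3*R*(-6 + R))
k(-192) + G = 3*(-192)*(-6 - 192) + 1800/7 = 3*(-192)*(-198) + 1800/7 = 114048 + 1800/7 = 800136/7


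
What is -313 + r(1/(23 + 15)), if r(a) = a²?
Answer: -451971/1444 ≈ -313.00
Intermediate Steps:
-313 + r(1/(23 + 15)) = -313 + (1/(23 + 15))² = -313 + (1/38)² = -313 + 1/1444 = -451971/1444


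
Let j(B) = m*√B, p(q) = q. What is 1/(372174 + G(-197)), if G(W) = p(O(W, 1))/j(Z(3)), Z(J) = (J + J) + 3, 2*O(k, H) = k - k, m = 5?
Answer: 1/372174 ≈ 2.6869e-6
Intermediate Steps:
O(k, H) = 0 (O(k, H) = (k - k)/2 = (½)*0 = 0)
Z(J) = 3 + 2*J (Z(J) = 2*J + 3 = 3 + 2*J)
j(B) = 5*√B
G(W) = 0 (G(W) = 0/((5*√(3 + 2*3))) = 0/((5*√(3 + 6))) = 0/((5*√9)) = 0/((5*3)) = 0/15 = 0*(1/15) = 0)
1/(372174 + G(-197)) = 1/(372174 + 0) = 1/372174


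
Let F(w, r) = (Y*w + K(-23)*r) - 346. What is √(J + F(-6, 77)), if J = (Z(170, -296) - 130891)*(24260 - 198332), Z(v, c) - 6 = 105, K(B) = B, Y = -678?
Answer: √22765138111 ≈ 1.5088e+5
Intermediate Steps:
Z(v, c) = 111 (Z(v, c) = 6 + 105 = 111)
F(w, r) = -346 - 678*w - 23*r (F(w, r) = (-678*w - 23*r) - 346 = -346 - 678*w - 23*r)
J = 22765136160 (J = (111 - 130891)*(24260 - 198332) = -130780*(-174072) = 22765136160)
√(J + F(-6, 77)) = √(22765136160 + (-346 - 678*(-6) - 23*77)) = √(22765136160 + (-346 + 4068 - 1771)) = √(22765136160 + 1951) = √22765138111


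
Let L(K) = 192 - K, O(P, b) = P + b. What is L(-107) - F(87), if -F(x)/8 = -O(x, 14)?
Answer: -509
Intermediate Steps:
F(x) = 112 + 8*x (F(x) = -(-8)*(x + 14) = -(-8)*(14 + x) = -8*(-14 - x) = 112 + 8*x)
L(-107) - F(87) = (192 - 1*(-107)) - (112 + 8*87) = (192 + 107) - (112 + 696) = 299 - 1*808 = 299 - 808 = -509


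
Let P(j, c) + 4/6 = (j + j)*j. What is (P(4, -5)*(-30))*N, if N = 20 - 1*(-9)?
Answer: -27260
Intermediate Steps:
P(j, c) = -⅔ + 2*j² (P(j, c) = -⅔ + (j + j)*j = -⅔ + (2*j)*j = -⅔ + 2*j²)
N = 29 (N = 20 + 9 = 29)
(P(4, -5)*(-30))*N = ((-⅔ + 2*4²)*(-30))*29 = ((-⅔ + 2*16)*(-30))*29 = ((-⅔ + 32)*(-30))*29 = ((94/3)*(-30))*29 = -940*29 = -27260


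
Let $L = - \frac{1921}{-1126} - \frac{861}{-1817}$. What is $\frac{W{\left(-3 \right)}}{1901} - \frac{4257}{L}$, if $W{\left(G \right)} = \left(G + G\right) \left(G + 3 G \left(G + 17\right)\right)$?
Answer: $- \frac{16553450257812}{8478351643} \approx -1952.4$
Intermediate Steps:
$W{\left(G \right)} = 2 G \left(G + 3 G \left(17 + G\right)\right)$
$L = \frac{4459943}{2045942}$ ($L = \left(-1921\right) \left(- \frac{1}{1126}\right) - - \frac{861}{1817} = \frac{1921}{1126} + \frac{861}{1817} = \frac{4459943}{2045942} \approx 2.1799$)
$\frac{W{\left(-3 \right)}}{1901} - \frac{4257}{L} = \frac{\left(-3\right)^{2} \left(104 + 6 \left(-3\right)\right)}{1901} - \frac{4257}{\frac{4459943}{2045942}} = 9 \left(104 - 18\right) \frac{1}{1901} - \frac{8709575094}{4459943} = 9 \cdot 86 \cdot \frac{1}{1901} - \frac{8709575094}{4459943} = 774 \cdot \frac{1}{1901} - \frac{8709575094}{4459943} = \frac{774}{1901} - \frac{8709575094}{4459943} = - \frac{16553450257812}{8478351643}$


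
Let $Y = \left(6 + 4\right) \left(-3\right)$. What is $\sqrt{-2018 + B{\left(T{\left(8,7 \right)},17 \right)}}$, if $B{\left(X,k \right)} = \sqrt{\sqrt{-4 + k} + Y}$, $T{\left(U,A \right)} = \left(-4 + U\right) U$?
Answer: $\sqrt{-2018 + \sqrt{-30 + \sqrt{13}}} \approx 0.0572 + 44.922 i$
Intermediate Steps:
$Y = -30$ ($Y = 10 \left(-3\right) = -30$)
$T{\left(U,A \right)} = U \left(-4 + U\right)$
$B{\left(X,k \right)} = \sqrt{-30 + \sqrt{-4 + k}}$ ($B{\left(X,k \right)} = \sqrt{\sqrt{-4 + k} - 30} = \sqrt{-30 + \sqrt{-4 + k}}$)
$\sqrt{-2018 + B{\left(T{\left(8,7 \right)},17 \right)}} = \sqrt{-2018 + \sqrt{-30 + \sqrt{-4 + 17}}} = \sqrt{-2018 + \sqrt{-30 + \sqrt{13}}}$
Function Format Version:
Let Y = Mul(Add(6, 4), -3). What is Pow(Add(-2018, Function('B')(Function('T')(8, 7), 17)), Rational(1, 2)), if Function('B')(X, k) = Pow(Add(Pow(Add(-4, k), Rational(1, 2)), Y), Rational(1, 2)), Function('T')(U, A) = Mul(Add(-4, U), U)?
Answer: Pow(Add(-2018, Pow(Add(-30, Pow(13, Rational(1, 2))), Rational(1, 2))), Rational(1, 2)) ≈ Add(0.0572, Mul(44.922, I))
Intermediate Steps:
Y = -30 (Y = Mul(10, -3) = -30)
Function('T')(U, A) = Mul(U, Add(-4, U))
Function('B')(X, k) = Pow(Add(-30, Pow(Add(-4, k), Rational(1, 2))), Rational(1, 2)) (Function('B')(X, k) = Pow(Add(Pow(Add(-4, k), Rational(1, 2)), -30), Rational(1, 2)) = Pow(Add(-30, Pow(Add(-4, k), Rational(1, 2))), Rational(1, 2)))
Pow(Add(-2018, Function('B')(Function('T')(8, 7), 17)), Rational(1, 2)) = Pow(Add(-2018, Pow(Add(-30, Pow(Add(-4, 17), Rational(1, 2))), Rational(1, 2))), Rational(1, 2)) = Pow(Add(-2018, Pow(Add(-30, Pow(13, Rational(1, 2))), Rational(1, 2))), Rational(1, 2))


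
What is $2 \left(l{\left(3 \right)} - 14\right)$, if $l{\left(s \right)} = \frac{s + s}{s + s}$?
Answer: $-26$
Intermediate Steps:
$l{\left(s \right)} = 1$ ($l{\left(s \right)} = \frac{2 s}{2 s} = 2 s \frac{1}{2 s} = 1$)
$2 \left(l{\left(3 \right)} - 14\right) = 2 \left(1 - 14\right) = 2 \left(-13\right) = -26$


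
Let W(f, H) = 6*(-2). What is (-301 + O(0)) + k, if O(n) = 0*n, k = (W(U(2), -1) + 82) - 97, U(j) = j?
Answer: -328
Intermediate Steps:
W(f, H) = -12
k = -27 (k = (-12 + 82) - 97 = 70 - 97 = -27)
O(n) = 0
(-301 + O(0)) + k = (-301 + 0) - 27 = -301 - 27 = -328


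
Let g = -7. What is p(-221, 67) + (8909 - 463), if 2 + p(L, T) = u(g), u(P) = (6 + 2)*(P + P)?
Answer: 8332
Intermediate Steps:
u(P) = 16*P (u(P) = 8*(2*P) = 16*P)
p(L, T) = -114 (p(L, T) = -2 + 16*(-7) = -2 - 112 = -114)
p(-221, 67) + (8909 - 463) = -114 + (8909 - 463) = -114 + 8446 = 8332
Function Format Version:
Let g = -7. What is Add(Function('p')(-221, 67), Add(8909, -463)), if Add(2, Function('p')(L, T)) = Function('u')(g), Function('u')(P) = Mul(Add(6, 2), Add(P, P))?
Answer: 8332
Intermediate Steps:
Function('u')(P) = Mul(16, P) (Function('u')(P) = Mul(8, Mul(2, P)) = Mul(16, P))
Function('p')(L, T) = -114 (Function('p')(L, T) = Add(-2, Mul(16, -7)) = Add(-2, -112) = -114)
Add(Function('p')(-221, 67), Add(8909, -463)) = Add(-114, Add(8909, -463)) = Add(-114, 8446) = 8332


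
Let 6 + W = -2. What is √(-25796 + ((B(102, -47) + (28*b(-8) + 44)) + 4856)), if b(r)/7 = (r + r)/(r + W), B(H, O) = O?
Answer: I*√20747 ≈ 144.04*I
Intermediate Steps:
W = -8 (W = -6 - 2 = -8)
b(r) = 14*r/(-8 + r) (b(r) = 7*((r + r)/(r - 8)) = 7*((2*r)/(-8 + r)) = 7*(2*r/(-8 + r)) = 14*r/(-8 + r))
√(-25796 + ((B(102, -47) + (28*b(-8) + 44)) + 4856)) = √(-25796 + ((-47 + (28*(14*(-8)/(-8 - 8)) + 44)) + 4856)) = √(-25796 + ((-47 + (28*(14*(-8)/(-16)) + 44)) + 4856)) = √(-25796 + ((-47 + (28*(14*(-8)*(-1/16)) + 44)) + 4856)) = √(-25796 + ((-47 + (28*7 + 44)) + 4856)) = √(-25796 + ((-47 + (196 + 44)) + 4856)) = √(-25796 + ((-47 + 240) + 4856)) = √(-25796 + (193 + 4856)) = √(-25796 + 5049) = √(-20747) = I*√20747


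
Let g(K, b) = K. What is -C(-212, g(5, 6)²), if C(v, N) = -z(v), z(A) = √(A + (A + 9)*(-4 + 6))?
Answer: I*√618 ≈ 24.86*I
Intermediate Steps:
z(A) = √(18 + 3*A) (z(A) = √(A + (9 + A)*2) = √(A + (18 + 2*A)) = √(18 + 3*A))
C(v, N) = -√(18 + 3*v)
-C(-212, g(5, 6)²) = -(-1)*√(18 + 3*(-212)) = -(-1)*√(18 - 636) = -(-1)*√(-618) = -(-1)*I*√618 = I*√618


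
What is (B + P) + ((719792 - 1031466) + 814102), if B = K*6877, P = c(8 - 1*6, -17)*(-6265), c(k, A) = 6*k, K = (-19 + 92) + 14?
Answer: 1025547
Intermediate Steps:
K = 87 (K = 73 + 14 = 87)
P = -75180 (P = (6*(8 - 1*6))*(-6265) = (6*(8 - 6))*(-6265) = (6*2)*(-6265) = 12*(-6265) = -75180)
B = 598299 (B = 87*6877 = 598299)
(B + P) + ((719792 - 1031466) + 814102) = (598299 - 75180) + ((719792 - 1031466) + 814102) = 523119 + (-311674 + 814102) = 523119 + 502428 = 1025547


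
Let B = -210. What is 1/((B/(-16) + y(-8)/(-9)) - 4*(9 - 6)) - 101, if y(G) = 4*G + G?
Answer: -40429/401 ≈ -100.82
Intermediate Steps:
y(G) = 5*G
1/((B/(-16) + y(-8)/(-9)) - 4*(9 - 6)) - 101 = 1/((-210/(-16) + (5*(-8))/(-9)) - 4*(9 - 6)) - 101 = 1/((-210*(-1/16) - 40*(-⅑)) - 4*3) - 101 = 1/((105/8 + 40/9) - 12) - 101 = 1/(1265/72 - 12) - 101 = 1/(401/72) - 101 = 72/401 - 101 = -40429/401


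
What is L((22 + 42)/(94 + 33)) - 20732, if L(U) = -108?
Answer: -20840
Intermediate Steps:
L((22 + 42)/(94 + 33)) - 20732 = -108 - 20732 = -20840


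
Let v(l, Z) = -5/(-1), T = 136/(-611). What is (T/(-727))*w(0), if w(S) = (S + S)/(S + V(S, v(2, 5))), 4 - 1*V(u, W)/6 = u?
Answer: 0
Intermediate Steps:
T = -136/611 (T = 136*(-1/611) = -136/611 ≈ -0.22259)
v(l, Z) = 5 (v(l, Z) = -5*(-1) = 5)
V(u, W) = 24 - 6*u
w(S) = 2*S/(24 - 5*S) (w(S) = (S + S)/(S + (24 - 6*S)) = (2*S)/(24 - 5*S) = 2*S/(24 - 5*S))
(T/(-727))*w(0) = (-136/611/(-727))*(-2*0/(-24 + 5*0)) = (-136/611*(-1/727))*(-2*0/(-24 + 0)) = 136*(-2*0/(-24))/444197 = 136*(-2*0*(-1/24))/444197 = (136/444197)*0 = 0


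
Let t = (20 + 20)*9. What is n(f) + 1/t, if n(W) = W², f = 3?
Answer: 3241/360 ≈ 9.0028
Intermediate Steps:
t = 360 (t = 40*9 = 360)
n(f) + 1/t = 3² + 1/360 = 9 + 1/360 = 3241/360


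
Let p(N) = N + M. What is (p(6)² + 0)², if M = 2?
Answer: 4096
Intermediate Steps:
p(N) = 2 + N (p(N) = N + 2 = 2 + N)
(p(6)² + 0)² = ((2 + 6)² + 0)² = (8² + 0)² = (64 + 0)² = 64² = 4096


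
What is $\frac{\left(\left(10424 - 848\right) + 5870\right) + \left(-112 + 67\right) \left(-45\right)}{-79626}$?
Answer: $- \frac{17471}{79626} \approx -0.21941$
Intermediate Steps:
$\frac{\left(\left(10424 - 848\right) + 5870\right) + \left(-112 + 67\right) \left(-45\right)}{-79626} = \left(\left(9576 + 5870\right) - -2025\right) \left(- \frac{1}{79626}\right) = \left(15446 + 2025\right) \left(- \frac{1}{79626}\right) = 17471 \left(- \frac{1}{79626}\right) = - \frac{17471}{79626}$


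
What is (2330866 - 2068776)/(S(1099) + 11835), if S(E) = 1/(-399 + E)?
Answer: 183463000/8284501 ≈ 22.145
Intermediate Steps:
(2330866 - 2068776)/(S(1099) + 11835) = (2330866 - 2068776)/(1/(-399 + 1099) + 11835) = 262090/(1/700 + 11835) = 262090/(8284501/700) = 262090*(700/8284501) = 183463000/8284501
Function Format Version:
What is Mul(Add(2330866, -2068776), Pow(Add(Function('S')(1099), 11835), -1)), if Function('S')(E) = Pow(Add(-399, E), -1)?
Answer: Rational(183463000, 8284501) ≈ 22.145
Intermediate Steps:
Mul(Add(2330866, -2068776), Pow(Add(Function('S')(1099), 11835), -1)) = Mul(Add(2330866, -2068776), Pow(Add(Pow(Add(-399, 1099), -1), 11835), -1)) = Mul(262090, Pow(Add(Pow(700, -1), 11835), -1)) = Mul(262090, Pow(Add(Rational(1, 700), 11835), -1)) = Mul(262090, Pow(Rational(8284501, 700), -1)) = Mul(262090, Rational(700, 8284501)) = Rational(183463000, 8284501)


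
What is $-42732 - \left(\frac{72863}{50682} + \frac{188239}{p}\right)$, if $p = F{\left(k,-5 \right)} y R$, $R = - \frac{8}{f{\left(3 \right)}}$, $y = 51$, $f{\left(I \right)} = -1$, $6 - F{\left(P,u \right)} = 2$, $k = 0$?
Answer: $- \frac{196897343499}{4595168} \approx -42849.0$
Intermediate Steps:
$F{\left(P,u \right)} = 4$ ($F{\left(P,u \right)} = 6 - 2 = 4$)
$R = 8$ ($R = - \frac{8}{-1} = \left(-8\right) \left(-1\right) = 8$)
$p = 1632$ ($p = 4 \cdot 51 \cdot 8 = 204 \cdot 8 = 1632$)
$-42732 - \left(\frac{72863}{50682} + \frac{188239}{p}\right) = -42732 - \left(\frac{72863}{50682} + \frac{188239}{1632}\right) = -42732 - \frac{536624523}{4595168} = - \frac{196897343499}{4595168}$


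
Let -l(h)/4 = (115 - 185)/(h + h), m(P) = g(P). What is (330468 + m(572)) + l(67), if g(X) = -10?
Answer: 22140826/67 ≈ 3.3046e+5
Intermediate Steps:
m(P) = -10
l(h) = 140/h (l(h) = -4*(115 - 185)/(h + h) = -(-280)/(2*h) = -(-280)*1/(2*h) = -(-140)/h = 140/h)
(330468 + m(572)) + l(67) = (330468 - 10) + 140/67 = 330458 + 140*(1/67) = 330458 + 140/67 = 22140826/67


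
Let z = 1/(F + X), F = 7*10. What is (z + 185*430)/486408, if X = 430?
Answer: 39775001/243204000 ≈ 0.16355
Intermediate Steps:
F = 70
z = 1/500 (z = 1/(70 + 430) = 1/500 ≈ 0.0020000)
(z + 185*430)/486408 = (1/500 + 185*430)/486408 = (1/500 + 79550)*(1/486408) = (39775001/500)*(1/486408) = 39775001/243204000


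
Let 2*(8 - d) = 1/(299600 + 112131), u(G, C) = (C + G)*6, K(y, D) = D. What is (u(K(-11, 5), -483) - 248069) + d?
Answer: -206630496199/823462 ≈ -2.5093e+5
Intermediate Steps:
u(G, C) = 6*C + 6*G
d = 6587695/823462 (d = 8 - 1/(2*(299600 + 112131)) = 8 - ½/411731 = 8 - ½*1/411731 = 8 - 1/823462 = 6587695/823462 ≈ 8.0000)
(u(K(-11, 5), -483) - 248069) + d = ((6*(-483) + 6*5) - 248069) + 6587695/823462 = ((-2898 + 30) - 248069) + 6587695/823462 = (-2868 - 248069) + 6587695/823462 = -250937 + 6587695/823462 = -206630496199/823462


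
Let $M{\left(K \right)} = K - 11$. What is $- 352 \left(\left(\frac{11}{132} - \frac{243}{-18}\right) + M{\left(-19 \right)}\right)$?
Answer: $\frac{17336}{3} \approx 5778.7$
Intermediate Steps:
$M{\left(K \right)} = -11 + K$ ($M{\left(K \right)} = K - 11 = -11 + K$)
$- 352 \left(\left(\frac{11}{132} - \frac{243}{-18}\right) + M{\left(-19 \right)}\right) = - 352 \left(\left(\frac{11}{132} - \frac{243}{-18}\right) - 30\right) = - 352 \left(\left(11 \cdot \frac{1}{132} - - \frac{27}{2}\right) - 30\right) = - 352 \left(\left(\frac{1}{12} + \frac{27}{2}\right) - 30\right) = - 352 \left(\frac{163}{12} - 30\right) = \left(-352\right) \left(- \frac{197}{12}\right) = \frac{17336}{3}$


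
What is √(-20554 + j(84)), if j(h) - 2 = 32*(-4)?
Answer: 2*I*√5170 ≈ 143.81*I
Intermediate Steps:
j(h) = -126 (j(h) = 2 + 32*(-4) = 2 - 128 = -126)
√(-20554 + j(84)) = √(-20554 - 126) = √(-20680) = 2*I*√5170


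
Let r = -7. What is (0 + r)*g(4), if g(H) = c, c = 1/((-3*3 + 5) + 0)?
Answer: 7/4 ≈ 1.7500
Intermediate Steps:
c = -¼ (c = 1/((-9 + 5) + 0) = 1/(-4 + 0) = 1/(-4) = -¼ ≈ -0.25000)
g(H) = -¼
(0 + r)*g(4) = (0 - 7)*(-¼) = -7*(-¼) = 7/4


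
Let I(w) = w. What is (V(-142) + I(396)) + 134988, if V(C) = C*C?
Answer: 155548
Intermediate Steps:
V(C) = C²
(V(-142) + I(396)) + 134988 = ((-142)² + 396) + 134988 = (20164 + 396) + 134988 = 20560 + 134988 = 155548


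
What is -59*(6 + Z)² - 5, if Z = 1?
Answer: -2896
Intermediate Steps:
-59*(6 + Z)² - 5 = -59*(6 + 1)² - 5 = -59*7² - 5 = -59*49 - 5 = -2891 - 5 = -2896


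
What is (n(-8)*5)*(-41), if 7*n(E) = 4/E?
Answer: 205/14 ≈ 14.643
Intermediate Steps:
n(E) = 4/(7*E) (n(E) = (4/E)/7 = 4/(7*E))
(n(-8)*5)*(-41) = (((4/7)/(-8))*5)*(-41) = (((4/7)*(-⅛))*5)*(-41) = -1/14*5*(-41) = -5/14*(-41) = 205/14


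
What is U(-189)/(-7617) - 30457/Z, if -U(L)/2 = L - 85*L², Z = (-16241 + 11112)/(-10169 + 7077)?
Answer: -249488075480/13022531 ≈ -19158.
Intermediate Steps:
Z = 5129/3092 (Z = -5129/(-3092) = -5129*(-1/3092) = 5129/3092 ≈ 1.6588)
U(L) = -2*L + 170*L² (U(L) = -2*(L - 85*L²) = -2*L + 170*L²)
U(-189)/(-7617) - 30457/Z = (2*(-189)*(-1 + 85*(-189)))/(-7617) - 30457/5129/3092 = (2*(-189)*(-1 - 16065))*(-1/7617) - 30457*3092/5129 = (2*(-189)*(-16066))*(-1/7617) - 94173044/5129 = 6072948*(-1/7617) - 94173044/5129 = -2024316/2539 - 94173044/5129 = -249488075480/13022531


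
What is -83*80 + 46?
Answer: -6594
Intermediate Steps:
-83*80 + 46 = -6640 + 46 = -6594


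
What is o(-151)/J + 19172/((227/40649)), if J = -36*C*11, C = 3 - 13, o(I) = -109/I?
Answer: 466003758663623/135736920 ≈ 3.4331e+6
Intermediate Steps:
C = -10
J = 3960 (J = -36*(-10)*11 = 360*11 = 3960)
o(-151)/J + 19172/((227/40649)) = -109/(-151)/3960 + 19172/((227/40649)) = -109*(-1/151)*(1/3960) + 19172/((227*(1/40649))) = (109/151)*(1/3960) + 19172/(227/40649) = 109/597960 + 19172*(40649/227) = 109/597960 + 779322628/227 = 466003758663623/135736920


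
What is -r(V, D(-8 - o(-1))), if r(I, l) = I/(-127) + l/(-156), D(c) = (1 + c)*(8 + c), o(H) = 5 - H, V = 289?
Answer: 705/254 ≈ 2.7756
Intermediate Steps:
r(I, l) = -I/127 - l/156 (r(I, l) = I*(-1/127) + l*(-1/156) = -I/127 - l/156)
-r(V, D(-8 - o(-1))) = -(-1/127*289 - (8 + (-8 - (5 - 1*(-1)))² + 9*(-8 - (5 - 1*(-1))))/156) = -(-289/127 - (8 + (-8 - (5 + 1))² + 9*(-8 - (5 + 1)))/156) = -(-289/127 - (8 + (-8 - 1*6)² + 9*(-8 - 1*6))/156) = -(-289/127 - (8 + (-8 - 6)² + 9*(-8 - 6))/156) = -(-289/127 - (8 + (-14)² + 9*(-14))/156) = -(-289/127 - (8 + 196 - 126)/156) = -(-289/127 - 1/156*78) = -(-289/127 - ½) = -1*(-705/254) = 705/254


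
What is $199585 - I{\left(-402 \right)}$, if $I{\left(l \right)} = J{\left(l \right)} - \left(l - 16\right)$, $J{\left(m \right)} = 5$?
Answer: $199162$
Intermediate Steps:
$I{\left(l \right)} = 21 - l$ ($I{\left(l \right)} = 5 - \left(l - 16\right) = 5 - \left(-16 + l\right) = 21 - l$)
$199585 - I{\left(-402 \right)} = 199585 - \left(21 - -402\right) = 199585 - \left(21 + 402\right) = 199585 - 423 = 199162$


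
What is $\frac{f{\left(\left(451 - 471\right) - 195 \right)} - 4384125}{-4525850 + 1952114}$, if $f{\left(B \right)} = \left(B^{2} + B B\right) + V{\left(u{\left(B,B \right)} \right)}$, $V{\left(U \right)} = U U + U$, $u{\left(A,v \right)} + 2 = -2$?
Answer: $\frac{4291663}{2573736} \approx 1.6675$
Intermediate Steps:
$u{\left(A,v \right)} = -4$ ($u{\left(A,v \right)} = -2 - 2 = -4$)
$V{\left(U \right)} = U + U^{2}$ ($V{\left(U \right)} = U^{2} + U = U + U^{2}$)
$f{\left(B \right)} = 12 + 2 B^{2}$ ($f{\left(B \right)} = \left(B^{2} + B B\right) - 4 \left(1 - 4\right) = \left(B^{2} + B^{2}\right) - -12 = 2 B^{2} + 12 = 12 + 2 B^{2}$)
$\frac{f{\left(\left(451 - 471\right) - 195 \right)} - 4384125}{-4525850 + 1952114} = \frac{\left(12 + 2 \left(\left(451 - 471\right) - 195\right)^{2}\right) - 4384125}{-4525850 + 1952114} = \frac{\left(12 + 2 \left(-20 - 195\right)^{2}\right) - 4384125}{-2573736} = \left(\left(12 + 2 \left(-215\right)^{2}\right) - 4384125\right) \left(- \frac{1}{2573736}\right) = \left(\left(12 + 2 \cdot 46225\right) - 4384125\right) \left(- \frac{1}{2573736}\right) = \left(\left(12 + 92450\right) - 4384125\right) \left(- \frac{1}{2573736}\right) = \left(92462 - 4384125\right) \left(- \frac{1}{2573736}\right) = \left(-4291663\right) \left(- \frac{1}{2573736}\right) = \frac{4291663}{2573736}$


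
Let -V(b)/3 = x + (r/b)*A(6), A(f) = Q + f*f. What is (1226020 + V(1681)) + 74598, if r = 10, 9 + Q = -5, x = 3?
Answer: 2186323069/1681 ≈ 1.3006e+6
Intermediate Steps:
Q = -14 (Q = -9 - 5 = -14)
A(f) = -14 + f² (A(f) = -14 + f*f = -14 + f²)
V(b) = -9 - 660/b (V(b) = -3*(3 + (10/b)*(-14 + 6²)) = -3*(3 + (10/b)*(-14 + 36)) = -3*(3 + (10/b)*22) = -3*(3 + 220/b) = -9 - 660/b)
(1226020 + V(1681)) + 74598 = (1226020 + (-9 - 660/1681)) + 74598 = (1226020 - 15789/1681) + 74598 = 2060923831/1681 + 74598 = 2186323069/1681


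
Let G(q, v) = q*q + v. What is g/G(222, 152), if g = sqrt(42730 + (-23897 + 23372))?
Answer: sqrt(42205)/49436 ≈ 0.0041557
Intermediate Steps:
G(q, v) = v + q**2 (G(q, v) = q**2 + v = v + q**2)
g = sqrt(42205) (g = sqrt(42730 - 525) = sqrt(42205) ≈ 205.44)
g/G(222, 152) = sqrt(42205)/(152 + 222**2) = sqrt(42205)/(152 + 49284) = sqrt(42205)/49436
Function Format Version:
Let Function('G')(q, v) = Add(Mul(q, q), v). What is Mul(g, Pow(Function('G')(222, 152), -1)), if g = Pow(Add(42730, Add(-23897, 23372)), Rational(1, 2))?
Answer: Mul(Rational(1, 49436), Pow(42205, Rational(1, 2))) ≈ 0.0041557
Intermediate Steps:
Function('G')(q, v) = Add(v, Pow(q, 2)) (Function('G')(q, v) = Add(Pow(q, 2), v) = Add(v, Pow(q, 2)))
g = Pow(42205, Rational(1, 2)) (g = Pow(Add(42730, -525), Rational(1, 2)) = Pow(42205, Rational(1, 2)) ≈ 205.44)
Mul(g, Pow(Function('G')(222, 152), -1)) = Mul(Pow(42205, Rational(1, 2)), Pow(Add(152, Pow(222, 2)), -1)) = Mul(Pow(42205, Rational(1, 2)), Pow(Add(152, 49284), -1)) = Mul(Pow(42205, Rational(1, 2)), Pow(49436, -1)) = Mul(Pow(42205, Rational(1, 2)), Rational(1, 49436)) = Mul(Rational(1, 49436), Pow(42205, Rational(1, 2)))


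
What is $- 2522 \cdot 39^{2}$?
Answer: $-3835962$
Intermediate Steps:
$- 2522 \cdot 39^{2} = \left(-2522\right) 1521 = -3835962$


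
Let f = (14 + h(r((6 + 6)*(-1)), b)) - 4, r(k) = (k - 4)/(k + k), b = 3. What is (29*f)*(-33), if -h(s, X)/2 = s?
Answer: -8294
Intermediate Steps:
r(k) = (-4 + k)/(2*k) (r(k) = (-4 + k)/((2*k)) = (-4 + k)*(1/(2*k)) = (-4 + k)/(2*k))
h(s, X) = -2*s
f = 26/3 (f = (14 - (-4 + (6 + 6)*(-1))/((6 + 6)*(-1))) - 4 = (14 - (-4 + 12*(-1))/(12*(-1))) - 4 = (14 - (-4 - 12)/(-12)) - 4 = (14 - (-1)*(-16)/12) - 4 = (14 - 2*2/3) - 4 = (14 - 4/3) - 4 = 38/3 - 4 = 26/3 ≈ 8.6667)
(29*f)*(-33) = (29*(26/3))*(-33) = (754/3)*(-33) = -8294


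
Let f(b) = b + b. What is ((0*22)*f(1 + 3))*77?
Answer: 0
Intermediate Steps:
f(b) = 2*b
((0*22)*f(1 + 3))*77 = ((0*22)*(2*(1 + 3)))*77 = (0*(2*4))*77 = (0*8)*77 = 0*77 = 0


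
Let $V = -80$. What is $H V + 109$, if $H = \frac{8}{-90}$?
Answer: $\frac{1045}{9} \approx 116.11$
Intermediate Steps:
$H = - \frac{4}{45}$ ($H = 8 \left(- \frac{1}{90}\right) = - \frac{4}{45} \approx -0.088889$)
$H V + 109 = \left(- \frac{4}{45}\right) \left(-80\right) + 109 = \frac{64}{9} + 109 = \frac{1045}{9}$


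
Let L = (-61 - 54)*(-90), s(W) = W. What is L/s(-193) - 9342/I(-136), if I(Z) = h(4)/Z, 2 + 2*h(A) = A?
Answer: 245198466/193 ≈ 1.2705e+6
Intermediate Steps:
L = 10350 (L = -115*(-90) = 10350)
h(A) = -1 + A/2
I(Z) = 1/Z (I(Z) = (-1 + (½)*4)/Z = (-1 + 2)/Z = 1/Z)
L/s(-193) - 9342/I(-136) = 10350/(-193) - 9342/(1/(-136)) = 10350*(-1/193) - 9342/(-1/136) = -10350/193 - 9342*(-136) = -10350/193 + 1270512 = 245198466/193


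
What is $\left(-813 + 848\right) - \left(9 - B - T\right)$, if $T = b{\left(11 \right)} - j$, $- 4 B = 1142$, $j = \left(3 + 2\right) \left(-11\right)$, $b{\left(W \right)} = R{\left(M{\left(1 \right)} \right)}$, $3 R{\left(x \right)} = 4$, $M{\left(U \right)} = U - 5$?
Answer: $- \frac{1219}{6} \approx -203.17$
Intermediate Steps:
$M{\left(U \right)} = -5 + U$ ($M{\left(U \right)} = U - 5 = -5 + U$)
$R{\left(x \right)} = \frac{4}{3}$ ($R{\left(x \right)} = \frac{1}{3} \cdot 4 = \frac{4}{3}$)
$b{\left(W \right)} = \frac{4}{3}$
$j = -55$ ($j = 5 \left(-11\right) = -55$)
$B = - \frac{571}{2}$ ($B = \left(- \frac{1}{4}\right) 1142 = - \frac{571}{2} \approx -285.5$)
$T = \frac{169}{3}$ ($T = \frac{4}{3} - -55 = \frac{4}{3} + 55 = \frac{169}{3} \approx 56.333$)
$\left(-813 + 848\right) - \left(9 - B - T\right) = \left(-813 + 848\right) + \left(\left(\frac{169}{3} - \frac{571}{2}\right) - 9\right) = 35 - \frac{1429}{6} = - \frac{1219}{6}$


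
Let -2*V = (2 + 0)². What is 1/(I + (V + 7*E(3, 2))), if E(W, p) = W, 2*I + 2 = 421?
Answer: 2/457 ≈ 0.0043764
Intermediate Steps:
I = 419/2 (I = -1 + (½)*421 = -1 + 421/2 = 419/2 ≈ 209.50)
V = -2 (V = -(2 + 0)²/2 = -½*2² = -½*4 = -2)
1/(I + (V + 7*E(3, 2))) = 1/(419/2 + (-2 + 7*3)) = 1/(419/2 + (-2 + 21)) = 1/(419/2 + 19) = 1/(457/2) = 2/457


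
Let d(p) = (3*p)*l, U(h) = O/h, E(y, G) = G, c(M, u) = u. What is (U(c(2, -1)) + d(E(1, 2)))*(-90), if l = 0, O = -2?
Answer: -180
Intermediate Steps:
U(h) = -2/h
d(p) = 0 (d(p) = (3*p)*0 = 0)
(U(c(2, -1)) + d(E(1, 2)))*(-90) = (-2/(-1) + 0)*(-90) = (-2*(-1) + 0)*(-90) = (2 + 0)*(-90) = 2*(-90) = -180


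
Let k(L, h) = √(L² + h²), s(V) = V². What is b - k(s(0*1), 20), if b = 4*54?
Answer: 196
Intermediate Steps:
b = 216
b - k(s(0*1), 20) = 216 - √(((0*1)²)² + 20²) = 216 - √((0²)² + 400) = 216 - √(0² + 400) = 216 - √(0 + 400) = 216 - √400 = 216 - 1*20 = 216 - 20 = 196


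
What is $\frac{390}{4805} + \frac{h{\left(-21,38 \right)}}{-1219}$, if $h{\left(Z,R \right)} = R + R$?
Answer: $\frac{22046}{1171459} \approx 0.018819$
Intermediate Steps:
$h{\left(Z,R \right)} = 2 R$
$\frac{390}{4805} + \frac{h{\left(-21,38 \right)}}{-1219} = \frac{390}{4805} + \frac{2 \cdot 38}{-1219} = 390 \cdot \frac{1}{4805} + 76 \left(- \frac{1}{1219}\right) = \frac{78}{961} - \frac{76}{1219} = \frac{22046}{1171459}$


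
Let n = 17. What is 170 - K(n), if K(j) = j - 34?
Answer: 187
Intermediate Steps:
K(j) = -34 + j
170 - K(n) = 170 - (-34 + 17) = 170 - 1*(-17) = 170 + 17 = 187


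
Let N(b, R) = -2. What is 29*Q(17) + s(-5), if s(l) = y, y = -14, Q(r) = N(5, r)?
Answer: -72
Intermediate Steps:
Q(r) = -2
s(l) = -14
29*Q(17) + s(-5) = 29*(-2) - 14 = -58 - 14 = -72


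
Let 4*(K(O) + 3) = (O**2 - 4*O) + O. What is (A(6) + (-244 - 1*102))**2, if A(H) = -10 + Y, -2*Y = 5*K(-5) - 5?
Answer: 137641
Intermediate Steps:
K(O) = -3 - 3*O/4 + O**2/4 (K(O) = -3 + ((O**2 - 4*O) + O)/4 = -3 + (O**2 - 3*O)/4 = -3 + (-3*O/4 + O**2/4) = -3 - 3*O/4 + O**2/4)
Y = -15 (Y = -(5*(-3 - 3/4*(-5) + (1/4)*(-5)**2) - 5)/2 = -(5*(-3 + 15/4 + (1/4)*25) - 5)/2 = -(5*(-3 + 15/4 + 25/4) - 5)/2 = -(5*7 - 5)/2 = -(35 - 5)/2 = -1/2*30 = -15)
A(H) = -25 (A(H) = -10 - 15 = -25)
(A(6) + (-244 - 1*102))**2 = (-25 + (-244 - 1*102))**2 = (-25 + (-244 - 102))**2 = (-25 - 346)**2 = (-371)**2 = 137641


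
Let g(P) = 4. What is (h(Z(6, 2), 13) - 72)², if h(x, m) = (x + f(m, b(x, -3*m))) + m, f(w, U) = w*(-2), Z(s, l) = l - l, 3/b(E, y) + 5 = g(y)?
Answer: 7225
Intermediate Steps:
b(E, y) = -3 (b(E, y) = 3/(-5 + 4) = 3/(-1) = 3*(-1) = -3)
Z(s, l) = 0
f(w, U) = -2*w
h(x, m) = x - m (h(x, m) = (x - 2*m) + m = x - m)
(h(Z(6, 2), 13) - 72)² = ((0 - 1*13) - 72)² = ((0 - 13) - 72)² = (-13 - 72)² = (-85)² = 7225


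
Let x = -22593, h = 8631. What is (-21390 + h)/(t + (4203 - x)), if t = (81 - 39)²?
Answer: -4253/9520 ≈ -0.44674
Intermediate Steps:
t = 1764 (t = 42² = 1764)
(-21390 + h)/(t + (4203 - x)) = (-21390 + 8631)/(1764 + (4203 - 1*(-22593))) = -12759/(1764 + (4203 + 22593)) = -12759/(1764 + 26796) = -12759/28560 = -12759*1/28560 = -4253/9520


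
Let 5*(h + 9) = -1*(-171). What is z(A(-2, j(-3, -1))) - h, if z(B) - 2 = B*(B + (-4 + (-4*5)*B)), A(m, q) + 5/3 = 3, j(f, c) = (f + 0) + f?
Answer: -2804/45 ≈ -62.311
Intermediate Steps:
j(f, c) = 2*f (j(f, c) = f + f = 2*f)
h = 126/5 (h = -9 + (-1*(-171))/5 = -9 + (1/5)*171 = -9 + 171/5 = 126/5 ≈ 25.200)
A(m, q) = 4/3 (A(m, q) = -5/3 + 3 = 4/3)
z(B) = 2 + B*(-4 - 19*B) (z(B) = 2 + B*(B + (-4 + (-4*5)*B)) = 2 + B*(B + (-4 - 20*B)) = 2 + B*(-4 - 19*B))
z(A(-2, j(-3, -1))) - h = (2 - 19*(4/3)**2 - 4*4/3) - 1*126/5 = (2 - 19*16/9 - 16/3) - 126/5 = (2 - 304/9 - 16/3) - 126/5 = -334/9 - 126/5 = -2804/45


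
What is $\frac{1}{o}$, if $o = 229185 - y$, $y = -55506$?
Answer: $\frac{1}{284691} \approx 3.5126 \cdot 10^{-6}$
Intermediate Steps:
$o = 284691$ ($o = 229185 - -55506 = 229185 + 55506 = 284691$)
$\frac{1}{o} = \frac{1}{284691}$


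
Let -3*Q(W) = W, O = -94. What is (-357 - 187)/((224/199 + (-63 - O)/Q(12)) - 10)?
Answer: 433024/13233 ≈ 32.723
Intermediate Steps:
Q(W) = -W/3
(-357 - 187)/((224/199 + (-63 - O)/Q(12)) - 10) = (-357 - 187)/((224/199 + (-63 - 1*(-94))/((-⅓*12))) - 10) = -544/((224*(1/199) + (-63 + 94)/(-4)) - 10) = -544/((224/199 + 31*(-¼)) - 10) = -544/((224/199 - 31/4) - 10) = -544/(-5273/796 - 10) = -544/(-13233/796) = -544*(-796/13233) = 433024/13233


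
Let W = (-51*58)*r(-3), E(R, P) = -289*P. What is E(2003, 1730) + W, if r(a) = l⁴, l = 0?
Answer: -499970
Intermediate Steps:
r(a) = 0 (r(a) = 0⁴ = 0)
W = 0 (W = -51*58*0 = -2958*0 = 0)
E(2003, 1730) + W = -289*1730 + 0 = -499970 + 0 = -499970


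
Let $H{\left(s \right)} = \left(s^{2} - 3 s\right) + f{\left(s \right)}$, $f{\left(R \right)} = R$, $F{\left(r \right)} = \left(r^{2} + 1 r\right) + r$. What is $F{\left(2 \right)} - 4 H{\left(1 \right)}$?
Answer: $12$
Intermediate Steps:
$F{\left(r \right)} = r^{2} + 2 r$ ($F{\left(r \right)} = \left(r^{2} + r\right) + r = \left(r + r^{2}\right) + r = r^{2} + 2 r$)
$H{\left(s \right)} = s^{2} - 2 s$ ($H{\left(s \right)} = \left(s^{2} - 3 s\right) + s = s^{2} - 2 s$)
$F{\left(2 \right)} - 4 H{\left(1 \right)} = 2 \left(2 + 2\right) - 4 \cdot 1 \left(-2 + 1\right) = 2 \cdot 4 - 4 \cdot 1 \left(-1\right) = 8 - -4 = 8 + 4 = 12$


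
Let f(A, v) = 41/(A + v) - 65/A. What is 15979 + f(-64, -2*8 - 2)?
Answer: 1022689/64 ≈ 15980.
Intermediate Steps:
f(A, v) = -65/A + 41/(A + v)
15979 + f(-64, -2*8 - 2) = 15979 + (-65*(-2*8 - 2) - 24*(-64))/((-64)*(-64 + (-2*8 - 2))) = 15979 - (-65*(-16 - 2) + 1536)/(64*(-64 + (-16 - 2))) = 15979 - (-65*(-18) + 1536)/(64*(-64 - 18)) = 15979 - 1/64*(1170 + 1536)/(-82) = 15979 - 1/64*(-1/82)*2706 = 15979 + 33/64 = 1022689/64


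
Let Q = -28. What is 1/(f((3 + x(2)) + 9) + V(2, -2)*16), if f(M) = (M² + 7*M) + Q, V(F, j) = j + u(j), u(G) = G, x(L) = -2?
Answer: 1/78 ≈ 0.012821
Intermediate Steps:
V(F, j) = 2*j (V(F, j) = j + j = 2*j)
f(M) = -28 + M² + 7*M (f(M) = (M² + 7*M) - 28 = -28 + M² + 7*M)
1/(f((3 + x(2)) + 9) + V(2, -2)*16) = 1/((-28 + ((3 - 2) + 9)² + 7*((3 - 2) + 9)) + (2*(-2))*16) = 1/((-28 + (1 + 9)² + 7*(1 + 9)) - 4*16) = 1/((-28 + 10² + 7*10) - 64) = 1/((-28 + 100 + 70) - 64) = 1/(142 - 64) = 1/78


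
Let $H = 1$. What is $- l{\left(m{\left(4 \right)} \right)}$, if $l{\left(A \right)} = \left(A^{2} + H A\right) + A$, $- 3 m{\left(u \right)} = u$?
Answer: $\frac{8}{9} \approx 0.88889$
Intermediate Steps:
$m{\left(u \right)} = - \frac{u}{3}$
$l{\left(A \right)} = A^{2} + 2 A$ ($l{\left(A \right)} = \left(A^{2} + 1 A\right) + A = \left(A^{2} + A\right) + A = \left(A + A^{2}\right) + A = A^{2} + 2 A$)
$- l{\left(m{\left(4 \right)} \right)} = - \left(- \frac{1}{3}\right) 4 \left(2 - \frac{4}{3}\right) = - \frac{\left(-4\right) \left(2 - \frac{4}{3}\right)}{3} = - \frac{\left(-4\right) 2}{3 \cdot 3} = \left(-1\right) \left(- \frac{8}{9}\right) = \frac{8}{9}$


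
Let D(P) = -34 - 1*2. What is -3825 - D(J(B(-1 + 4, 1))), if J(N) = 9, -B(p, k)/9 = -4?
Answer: -3789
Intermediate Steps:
B(p, k) = 36 (B(p, k) = -9*(-4) = 36)
D(P) = -36 (D(P) = -34 - 2 = -36)
-3825 - D(J(B(-1 + 4, 1))) = -3825 - 1*(-36) = -3825 + 36 = -3789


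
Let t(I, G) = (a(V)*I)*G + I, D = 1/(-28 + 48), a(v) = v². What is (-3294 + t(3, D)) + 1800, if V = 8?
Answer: -7407/5 ≈ -1481.4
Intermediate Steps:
D = 1/20 ≈ 0.050000
t(I, G) = I + 64*G*I (t(I, G) = (8²*I)*G + I = (64*I)*G + I = 64*G*I + I = I + 64*G*I)
(-3294 + t(3, D)) + 1800 = (-3294 + 3*(1 + 64*(1/20))) + 1800 = (-3294 + 3*(1 + 16/5)) + 1800 = (-3294 + 3*(21/5)) + 1800 = (-3294 + 63/5) + 1800 = -16407/5 + 1800 = -7407/5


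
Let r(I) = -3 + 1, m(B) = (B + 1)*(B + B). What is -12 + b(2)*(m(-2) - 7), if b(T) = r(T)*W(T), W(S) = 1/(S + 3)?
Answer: -54/5 ≈ -10.800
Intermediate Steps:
W(S) = 1/(3 + S)
m(B) = 2*B*(1 + B) (m(B) = (1 + B)*(2*B) = 2*B*(1 + B))
r(I) = -2
b(T) = -2/(3 + T)
-12 + b(2)*(m(-2) - 7) = -12 + (-2/(3 + 2))*(2*(-2)*(1 - 2) - 7) = -12 + (-2/5)*(2*(-2)*(-1) - 7) = -12 + (-2*⅕)*(4 - 7) = -12 - ⅖*(-3) = -12 + 6/5 = -54/5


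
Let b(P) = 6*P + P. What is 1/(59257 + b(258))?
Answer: 1/61063 ≈ 1.6377e-5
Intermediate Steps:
b(P) = 7*P
1/(59257 + b(258)) = 1/(59257 + 7*258) = 1/(59257 + 1806) = 1/61063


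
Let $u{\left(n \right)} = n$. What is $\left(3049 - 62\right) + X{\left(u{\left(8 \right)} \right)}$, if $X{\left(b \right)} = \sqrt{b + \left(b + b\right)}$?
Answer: $2987 + 2 \sqrt{6} \approx 2991.9$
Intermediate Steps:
$X{\left(b \right)} = \sqrt{3} \sqrt{b}$ ($X{\left(b \right)} = \sqrt{b + 2 b} = \sqrt{3 b} = \sqrt{3} \sqrt{b}$)
$\left(3049 - 62\right) + X{\left(u{\left(8 \right)} \right)} = \left(3049 - 62\right) + \sqrt{3} \sqrt{8} = 2987 + \sqrt{3} \cdot 2 \sqrt{2} = 2987 + 2 \sqrt{6}$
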